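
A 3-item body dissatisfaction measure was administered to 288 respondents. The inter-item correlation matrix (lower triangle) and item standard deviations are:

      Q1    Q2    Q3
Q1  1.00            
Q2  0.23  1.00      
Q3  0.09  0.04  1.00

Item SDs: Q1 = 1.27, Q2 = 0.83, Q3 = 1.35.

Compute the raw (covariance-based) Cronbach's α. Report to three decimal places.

Cronbach's α = 0.265

Σσ²ᵢ = 1.27² + 0.83² + 1.35² = 4.1243
Covariances σ_ij = r_ij · s_i · s_j:
  σ(Q1,Q2) = 0.23 × 1.27 × 0.83 = 0.2424
  σ(Q1,Q3) = 0.09 × 1.27 × 1.35 = 0.1543
  σ(Q2,Q3) = 0.04 × 0.83 × 1.35 = 0.0448
σ²_T = Σσ²ᵢ + 2·Σσ_ij = 4.1243 + 2 × 0.4415 = 5.0073
α = (3/2)·(1 − 4.1243/5.0073) = 0.265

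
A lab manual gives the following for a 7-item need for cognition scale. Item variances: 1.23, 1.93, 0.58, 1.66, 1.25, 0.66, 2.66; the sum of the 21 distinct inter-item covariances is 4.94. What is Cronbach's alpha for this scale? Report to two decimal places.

Cronbach's alpha = 0.58

Σσ²ᵢ = 1.23 + 1.93 + 0.58 + 1.66 + 1.25 + 0.66 + 2.66 = 9.97
Sum of distinct covariances = 4.94
total variance = Σσ²ᵢ + 2·Σcov = 9.97 + 2 × 4.94 = 19.85
α = (7/6)·(1 − 9.97/19.85) = 0.58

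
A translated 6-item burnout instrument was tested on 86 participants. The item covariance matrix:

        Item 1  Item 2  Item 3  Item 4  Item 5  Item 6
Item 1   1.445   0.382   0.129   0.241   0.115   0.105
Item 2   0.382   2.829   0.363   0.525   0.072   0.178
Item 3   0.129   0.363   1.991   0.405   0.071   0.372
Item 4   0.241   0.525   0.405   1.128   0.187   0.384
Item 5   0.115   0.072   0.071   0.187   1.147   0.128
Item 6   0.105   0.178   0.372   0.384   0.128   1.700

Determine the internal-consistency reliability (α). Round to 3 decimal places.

ΣVar(i) = 1.445 + 2.829 + 1.991 + 1.128 + 1.147 + 1.700 = 10.240
Σ_{i<j} σ_ij = 3.657
Var(T) = 10.240 + 2 × 3.657 = 17.554
α = (k/(k−1))·(1 − ΣVar(i)/Var(T)) = (6/5)·(1 − 10.240/17.554) = 0.500

α = 0.500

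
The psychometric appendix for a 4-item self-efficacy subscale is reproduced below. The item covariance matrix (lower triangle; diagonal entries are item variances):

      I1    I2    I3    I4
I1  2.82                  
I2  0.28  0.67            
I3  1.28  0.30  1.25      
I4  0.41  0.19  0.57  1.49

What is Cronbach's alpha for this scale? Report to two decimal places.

ΣVar(i) = 2.82 + 0.67 + 1.25 + 1.49 = 6.23
Σ_{i<j} σ_ij = 3.03
Var(T) = 6.23 + 2 × 3.03 = 12.29
α = (k/(k−1))·(1 − ΣVar(i)/Var(T)) = (4/3)·(1 − 6.23/12.29) = 0.66

α = 0.66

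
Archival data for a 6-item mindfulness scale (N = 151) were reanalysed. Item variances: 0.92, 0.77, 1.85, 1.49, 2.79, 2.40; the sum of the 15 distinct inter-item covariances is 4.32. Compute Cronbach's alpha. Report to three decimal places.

α = 0.550

Σσ²ᵢ = 0.92 + 0.77 + 1.85 + 1.49 + 2.79 + 2.40 = 10.22
Sum of distinct covariances = 4.32
total variance = Σσ²ᵢ + 2·Σcov = 10.22 + 2 × 4.32 = 18.86
α = (6/5)·(1 − 10.22/18.86) = 0.550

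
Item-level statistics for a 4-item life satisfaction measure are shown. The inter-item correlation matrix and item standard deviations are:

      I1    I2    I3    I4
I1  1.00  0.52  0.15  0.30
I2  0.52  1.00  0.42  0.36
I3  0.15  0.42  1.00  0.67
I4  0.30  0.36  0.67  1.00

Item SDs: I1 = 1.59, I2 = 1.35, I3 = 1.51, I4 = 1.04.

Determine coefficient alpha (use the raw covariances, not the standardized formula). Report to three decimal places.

Σσ²ᵢ = 1.59² + 1.35² + 1.51² + 1.04² = 7.7123
Covariances σ_ij = r_ij · s_i · s_j:
  σ(I1,I2) = 0.52 × 1.59 × 1.35 = 1.1162
  σ(I1,I3) = 0.15 × 1.59 × 1.51 = 0.3601
  σ(I1,I4) = 0.30 × 1.59 × 1.04 = 0.4961
  σ(I2,I3) = 0.42 × 1.35 × 1.51 = 0.8562
  σ(I2,I4) = 0.36 × 1.35 × 1.04 = 0.5054
  σ(I3,I4) = 0.67 × 1.51 × 1.04 = 1.0522
σ²_T = Σσ²ᵢ + 2·Σσ_ij = 7.7123 + 2 × 4.3862 = 16.4847
α = (4/3)·(1 − 7.7123/16.4847) = 0.710

coefficient alpha = 0.710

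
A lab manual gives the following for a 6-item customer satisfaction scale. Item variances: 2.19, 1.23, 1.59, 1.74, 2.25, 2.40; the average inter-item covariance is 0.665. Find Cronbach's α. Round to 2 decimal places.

Σσ²ᵢ = 2.19 + 1.23 + 1.59 + 1.74 + 2.25 + 2.40 = 11.40
Sum of the 15 distinct covariances = 15 × 0.665 = 9.975
Var(T) = Σσ²ᵢ + 2·Σcov = 11.40 + 2 × 9.975 = 31.350
α = (6/5)·(1 − 11.40/31.350) = 0.76

α = 0.76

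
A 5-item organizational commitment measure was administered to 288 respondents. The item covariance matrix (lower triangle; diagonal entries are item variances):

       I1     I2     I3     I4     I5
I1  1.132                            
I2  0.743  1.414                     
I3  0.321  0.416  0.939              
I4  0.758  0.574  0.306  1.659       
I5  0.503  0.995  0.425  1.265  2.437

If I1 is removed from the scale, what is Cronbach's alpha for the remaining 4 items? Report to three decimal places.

Cronbach's alpha = 0.737

Remaining items: I2, I3, I4, I5 (k = 4).
Σσ²ᵢ = 1.414 + 0.939 + 1.659 + 2.437 = 6.449
total variance = 6.449 + 2 × 3.981 = 14.411
α (item deleted) = (4/3)·(1 − 6.449/14.411) = 0.737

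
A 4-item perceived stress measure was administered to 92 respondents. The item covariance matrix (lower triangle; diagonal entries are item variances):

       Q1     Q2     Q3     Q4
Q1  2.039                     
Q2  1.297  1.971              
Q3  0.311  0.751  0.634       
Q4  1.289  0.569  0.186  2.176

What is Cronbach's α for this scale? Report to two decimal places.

ΣVar(i) = 2.039 + 1.971 + 0.634 + 2.176 = 6.820
Σ_{i<j} σ_ij = 4.403
total variance = 6.820 + 2 × 4.403 = 15.626
α = (k/(k−1))·(1 − ΣVar(i)/total variance) = (4/3)·(1 − 6.820/15.626) = 0.75

α = 0.75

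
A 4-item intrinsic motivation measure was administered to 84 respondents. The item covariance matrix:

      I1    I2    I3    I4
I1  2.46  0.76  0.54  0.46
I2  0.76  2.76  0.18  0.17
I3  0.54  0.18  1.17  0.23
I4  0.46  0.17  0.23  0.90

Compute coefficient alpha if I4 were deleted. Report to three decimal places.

Remaining items: I1, I2, I3 (k = 3).
ΣVar(i) = 2.46 + 2.76 + 1.17 = 6.39
σ²_total = 6.39 + 2 × 1.48 = 9.35
α (item deleted) = (3/2)·(1 − 6.39/9.35) = 0.475

α = 0.475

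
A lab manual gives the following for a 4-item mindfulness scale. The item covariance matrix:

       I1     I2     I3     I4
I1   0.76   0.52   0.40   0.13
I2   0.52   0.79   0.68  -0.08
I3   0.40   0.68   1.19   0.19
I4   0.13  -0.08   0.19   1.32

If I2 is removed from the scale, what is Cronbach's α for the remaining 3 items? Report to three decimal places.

Cronbach's α = 0.459

Remaining items: I1, I3, I4 (k = 3).
Σσ²ᵢ = 0.76 + 1.19 + 1.32 = 3.27
total variance = 3.27 + 2 × 0.72 = 4.71
α (item deleted) = (3/2)·(1 − 3.27/4.71) = 0.459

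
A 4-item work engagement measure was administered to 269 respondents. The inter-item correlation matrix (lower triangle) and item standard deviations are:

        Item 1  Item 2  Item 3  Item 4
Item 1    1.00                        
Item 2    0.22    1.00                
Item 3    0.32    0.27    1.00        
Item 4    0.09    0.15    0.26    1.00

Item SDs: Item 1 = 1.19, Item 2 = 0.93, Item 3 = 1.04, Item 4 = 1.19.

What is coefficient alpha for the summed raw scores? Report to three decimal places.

Σσ²ᵢ = 1.19² + 0.93² + 1.04² + 1.19² = 4.7787
Covariances σ_ij = r_ij · s_i · s_j:
  σ(Item 1,Item 2) = 0.22 × 1.19 × 0.93 = 0.2435
  σ(Item 1,Item 3) = 0.32 × 1.19 × 1.04 = 0.3960
  σ(Item 1,Item 4) = 0.09 × 1.19 × 1.19 = 0.1274
  σ(Item 2,Item 3) = 0.27 × 0.93 × 1.04 = 0.2611
  σ(Item 2,Item 4) = 0.15 × 0.93 × 1.19 = 0.1660
  σ(Item 3,Item 4) = 0.26 × 1.04 × 1.19 = 0.3218
σ²_T = Σσ²ᵢ + 2·Σσ_ij = 4.7787 + 2 × 1.5158 = 7.8103
α = (4/3)·(1 − 4.7787/7.8103) = 0.518

coefficient alpha = 0.518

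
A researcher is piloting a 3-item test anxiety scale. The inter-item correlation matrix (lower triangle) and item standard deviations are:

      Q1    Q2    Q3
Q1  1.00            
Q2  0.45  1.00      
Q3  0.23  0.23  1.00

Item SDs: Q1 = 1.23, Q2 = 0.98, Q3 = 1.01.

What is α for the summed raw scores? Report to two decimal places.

Σσ²ᵢ = 1.23² + 0.98² + 1.01² = 3.4934
Covariances σ_ij = r_ij · s_i · s_j:
  σ(Q1,Q2) = 0.45 × 1.23 × 0.98 = 0.5424
  σ(Q1,Q3) = 0.23 × 1.23 × 1.01 = 0.2857
  σ(Q2,Q3) = 0.23 × 0.98 × 1.01 = 0.2277
σ²_T = Σσ²ᵢ + 2·Σσ_ij = 3.4934 + 2 × 1.0558 = 5.6050
α = (3/2)·(1 − 3.4934/5.6050) = 0.57

α = 0.57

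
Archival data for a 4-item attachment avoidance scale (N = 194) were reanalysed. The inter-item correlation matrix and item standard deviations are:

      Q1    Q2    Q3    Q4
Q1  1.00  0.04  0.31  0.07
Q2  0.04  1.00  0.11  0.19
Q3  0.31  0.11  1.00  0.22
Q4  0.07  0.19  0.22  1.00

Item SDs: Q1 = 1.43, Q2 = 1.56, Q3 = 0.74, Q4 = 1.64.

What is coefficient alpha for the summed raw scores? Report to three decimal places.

α = 0.366

Σσ²ᵢ = 1.43² + 1.56² + 0.74² + 1.64² = 7.7157
Covariances σ_ij = r_ij · s_i · s_j:
  σ(Q1,Q2) = 0.04 × 1.43 × 1.56 = 0.0892
  σ(Q1,Q3) = 0.31 × 1.43 × 0.74 = 0.3280
  σ(Q1,Q4) = 0.07 × 1.43 × 1.64 = 0.1642
  σ(Q2,Q3) = 0.11 × 1.56 × 0.74 = 0.1270
  σ(Q2,Q4) = 0.19 × 1.56 × 1.64 = 0.4861
  σ(Q3,Q4) = 0.22 × 0.74 × 1.64 = 0.2670
σ²_T = Σσ²ᵢ + 2·Σσ_ij = 7.7157 + 2 × 1.4615 = 10.6387
α = (4/3)·(1 − 7.7157/10.6387) = 0.366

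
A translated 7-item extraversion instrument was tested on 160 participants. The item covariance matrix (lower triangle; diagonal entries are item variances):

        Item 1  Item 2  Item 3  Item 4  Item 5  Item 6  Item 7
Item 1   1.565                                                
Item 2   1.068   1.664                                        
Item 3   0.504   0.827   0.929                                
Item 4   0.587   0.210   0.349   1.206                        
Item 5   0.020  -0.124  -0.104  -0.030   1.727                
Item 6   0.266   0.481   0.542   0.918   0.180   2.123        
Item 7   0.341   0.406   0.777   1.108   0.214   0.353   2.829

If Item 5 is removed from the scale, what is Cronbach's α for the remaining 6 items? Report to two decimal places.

Remaining items: Item 1, Item 2, Item 3, Item 4, Item 6, Item 7 (k = 6).
ΣVar(i) = 1.565 + 1.664 + 0.929 + 1.206 + 2.123 + 2.829 = 10.316
Var(T) = 10.316 + 2 × 8.737 = 27.790
α (item deleted) = (6/5)·(1 − 10.316/27.790) = 0.75

Cronbach's α = 0.75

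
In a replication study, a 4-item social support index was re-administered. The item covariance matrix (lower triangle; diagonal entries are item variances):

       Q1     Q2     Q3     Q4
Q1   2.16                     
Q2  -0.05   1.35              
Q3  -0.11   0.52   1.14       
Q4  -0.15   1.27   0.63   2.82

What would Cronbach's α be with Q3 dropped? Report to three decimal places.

α = 0.379

Remaining items: Q1, Q2, Q4 (k = 3).
ΣVar(i) = 2.16 + 1.35 + 2.82 = 6.33
σ²_T = 6.33 + 2 × 1.07 = 8.47
α (item deleted) = (3/2)·(1 − 6.33/8.47) = 0.379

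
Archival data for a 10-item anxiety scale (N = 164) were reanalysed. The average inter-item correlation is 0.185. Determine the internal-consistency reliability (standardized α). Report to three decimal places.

Standardized α = k·r̄ / (1 + (k−1)·r̄) = 10 × 0.185 / (1 + 9 × 0.185)
  = 1.8500 / 2.6650 = 0.694

standardized α = 0.694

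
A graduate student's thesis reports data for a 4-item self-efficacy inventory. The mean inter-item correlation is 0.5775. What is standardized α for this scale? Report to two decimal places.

α = 0.85

Standardized α = k·r̄ / (1 + (k−1)·r̄) = 4 × 0.5775 / (1 + 3 × 0.5775)
  = 2.3100 / 2.7325 = 0.85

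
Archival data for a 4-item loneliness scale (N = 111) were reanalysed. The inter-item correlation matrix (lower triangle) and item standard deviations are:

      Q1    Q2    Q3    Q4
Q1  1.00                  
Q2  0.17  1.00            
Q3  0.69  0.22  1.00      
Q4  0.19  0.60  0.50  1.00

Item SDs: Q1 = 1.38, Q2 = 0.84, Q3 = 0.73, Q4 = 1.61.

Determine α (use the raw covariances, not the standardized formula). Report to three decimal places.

α = 0.664

Σσ²ᵢ = 1.38² + 0.84² + 0.73² + 1.61² = 5.7350
Covariances σ_ij = r_ij · s_i · s_j:
  σ(Q1,Q2) = 0.17 × 1.38 × 0.84 = 0.1971
  σ(Q1,Q3) = 0.69 × 1.38 × 0.73 = 0.6951
  σ(Q1,Q4) = 0.19 × 1.38 × 1.61 = 0.4221
  σ(Q2,Q3) = 0.22 × 0.84 × 0.73 = 0.1349
  σ(Q2,Q4) = 0.60 × 0.84 × 1.61 = 0.8114
  σ(Q3,Q4) = 0.50 × 0.73 × 1.61 = 0.5877
σ²_T = Σσ²ᵢ + 2·Σσ_ij = 5.7350 + 2 × 2.8483 = 11.4316
α = (4/3)·(1 − 5.7350/11.4316) = 0.664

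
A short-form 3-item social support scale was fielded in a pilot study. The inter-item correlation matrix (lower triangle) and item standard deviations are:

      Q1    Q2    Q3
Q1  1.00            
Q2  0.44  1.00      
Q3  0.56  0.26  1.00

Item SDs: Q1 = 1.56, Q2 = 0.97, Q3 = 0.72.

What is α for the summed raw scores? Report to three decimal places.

α = 0.647

Σσ²ᵢ = 1.56² + 0.97² + 0.72² = 3.8929
Covariances σ_ij = r_ij · s_i · s_j:
  σ(Q1,Q2) = 0.44 × 1.56 × 0.97 = 0.6658
  σ(Q1,Q3) = 0.56 × 1.56 × 0.72 = 0.6290
  σ(Q2,Q3) = 0.26 × 0.97 × 0.72 = 0.1816
σ²_T = Σσ²ᵢ + 2·Σσ_ij = 3.8929 + 2 × 1.4764 = 6.8457
α = (3/2)·(1 − 3.8929/6.8457) = 0.647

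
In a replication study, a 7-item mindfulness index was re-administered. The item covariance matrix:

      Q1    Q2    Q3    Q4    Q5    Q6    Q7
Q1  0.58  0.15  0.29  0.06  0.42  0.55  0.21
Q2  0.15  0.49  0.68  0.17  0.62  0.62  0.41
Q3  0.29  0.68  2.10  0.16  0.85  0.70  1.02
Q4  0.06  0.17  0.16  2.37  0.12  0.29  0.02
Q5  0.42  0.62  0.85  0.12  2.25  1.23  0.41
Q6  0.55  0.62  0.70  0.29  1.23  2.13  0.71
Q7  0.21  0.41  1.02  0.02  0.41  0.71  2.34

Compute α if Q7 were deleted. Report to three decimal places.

Remaining items: Q1, Q2, Q3, Q4, Q5, Q6 (k = 6).
sum of item variances = 0.58 + 0.49 + 2.10 + 2.37 + 2.25 + 2.13 = 9.92
σ²_total = 9.92 + 2 × 6.91 = 23.74
α (item deleted) = (6/5)·(1 − 9.92/23.74) = 0.699

α = 0.699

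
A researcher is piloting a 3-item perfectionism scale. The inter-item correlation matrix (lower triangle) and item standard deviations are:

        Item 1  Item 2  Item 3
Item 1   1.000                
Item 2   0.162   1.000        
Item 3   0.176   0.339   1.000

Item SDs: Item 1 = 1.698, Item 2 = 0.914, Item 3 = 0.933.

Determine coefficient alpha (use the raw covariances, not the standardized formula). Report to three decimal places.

α = 0.395

Σσ²ᵢ = 1.698² + 0.914² + 0.933² = 4.5891
Covariances σ_ij = r_ij · s_i · s_j:
  σ(Item 1,Item 2) = 0.162 × 1.698 × 0.914 = 0.2514
  σ(Item 1,Item 3) = 0.176 × 1.698 × 0.933 = 0.2788
  σ(Item 2,Item 3) = 0.339 × 0.914 × 0.933 = 0.2891
σ²_T = Σσ²ᵢ + 2·Σσ_ij = 4.5891 + 2 × 0.8193 = 6.2277
α = (3/2)·(1 − 4.5891/6.2277) = 0.395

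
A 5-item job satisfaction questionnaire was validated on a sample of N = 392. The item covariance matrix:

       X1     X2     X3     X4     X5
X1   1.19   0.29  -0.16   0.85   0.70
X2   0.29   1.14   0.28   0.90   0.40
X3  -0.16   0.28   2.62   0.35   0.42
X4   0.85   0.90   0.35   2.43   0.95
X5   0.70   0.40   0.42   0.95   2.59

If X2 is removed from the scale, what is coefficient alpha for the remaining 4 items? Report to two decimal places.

α = 0.55

Remaining items: X1, X3, X4, X5 (k = 4).
Σσᵢ² = 1.19 + 2.62 + 2.43 + 2.59 = 8.83
σ²_T = 8.83 + 2 × 3.11 = 15.05
α (item deleted) = (4/3)·(1 − 8.83/15.05) = 0.55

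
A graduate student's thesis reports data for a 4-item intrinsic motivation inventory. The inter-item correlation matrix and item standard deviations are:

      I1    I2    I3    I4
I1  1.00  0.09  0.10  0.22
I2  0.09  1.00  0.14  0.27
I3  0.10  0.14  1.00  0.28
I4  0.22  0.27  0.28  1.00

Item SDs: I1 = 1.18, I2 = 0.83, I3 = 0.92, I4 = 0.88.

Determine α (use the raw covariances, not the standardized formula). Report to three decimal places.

Σσ²ᵢ = 1.18² + 0.83² + 0.92² + 0.88² = 3.7021
Covariances σ_ij = r_ij · s_i · s_j:
  σ(I1,I2) = 0.09 × 1.18 × 0.83 = 0.0881
  σ(I1,I3) = 0.10 × 1.18 × 0.92 = 0.1086
  σ(I1,I4) = 0.22 × 1.18 × 0.88 = 0.2284
  σ(I2,I3) = 0.14 × 0.83 × 0.92 = 0.1069
  σ(I2,I4) = 0.27 × 0.83 × 0.88 = 0.1972
  σ(I3,I4) = 0.28 × 0.92 × 0.88 = 0.2267
σ²_T = Σσ²ᵢ + 2·Σσ_ij = 3.7021 + 2 × 0.9559 = 5.6139
α = (4/3)·(1 − 3.7021/5.6139) = 0.454

α = 0.454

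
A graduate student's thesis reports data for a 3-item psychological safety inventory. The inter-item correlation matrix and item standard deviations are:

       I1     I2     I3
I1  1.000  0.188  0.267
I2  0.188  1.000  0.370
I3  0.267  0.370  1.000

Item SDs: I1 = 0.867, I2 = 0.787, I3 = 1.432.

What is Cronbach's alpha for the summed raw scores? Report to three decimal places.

α = 0.508

Σσ²ᵢ = 0.867² + 0.787² + 1.432² = 3.4217
Covariances σ_ij = r_ij · s_i · s_j:
  σ(I1,I2) = 0.188 × 0.867 × 0.787 = 0.1283
  σ(I1,I3) = 0.267 × 0.867 × 1.432 = 0.3315
  σ(I2,I3) = 0.370 × 0.787 × 1.432 = 0.4170
σ²_T = Σσ²ᵢ + 2·Σσ_ij = 3.4217 + 2 × 0.8768 = 5.1753
α = (3/2)·(1 − 3.4217/5.1753) = 0.508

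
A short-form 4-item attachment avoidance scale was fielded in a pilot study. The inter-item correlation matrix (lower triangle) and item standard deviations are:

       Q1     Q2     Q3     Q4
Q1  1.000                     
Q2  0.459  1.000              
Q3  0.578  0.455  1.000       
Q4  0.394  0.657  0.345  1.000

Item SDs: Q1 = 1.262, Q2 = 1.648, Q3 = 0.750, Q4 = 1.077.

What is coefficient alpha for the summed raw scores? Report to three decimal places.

α = 0.764

Σσ²ᵢ = 1.262² + 1.648² + 0.750² + 1.077² = 6.0310
Covariances σ_ij = r_ij · s_i · s_j:
  σ(Q1,Q2) = 0.459 × 1.262 × 1.648 = 0.9546
  σ(Q1,Q3) = 0.578 × 1.262 × 0.750 = 0.5471
  σ(Q1,Q4) = 0.394 × 1.262 × 1.077 = 0.5355
  σ(Q2,Q3) = 0.455 × 1.648 × 0.750 = 0.5624
  σ(Q2,Q4) = 0.657 × 1.648 × 1.077 = 1.1661
  σ(Q3,Q4) = 0.345 × 0.750 × 1.077 = 0.2787
σ²_T = Σσ²ᵢ + 2·Σσ_ij = 6.0310 + 2 × 4.0444 = 14.1198
α = (4/3)·(1 − 6.0310/14.1198) = 0.764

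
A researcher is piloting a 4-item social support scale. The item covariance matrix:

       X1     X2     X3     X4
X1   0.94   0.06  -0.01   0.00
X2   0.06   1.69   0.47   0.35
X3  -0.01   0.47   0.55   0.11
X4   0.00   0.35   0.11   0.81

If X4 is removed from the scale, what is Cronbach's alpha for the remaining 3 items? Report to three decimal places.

Remaining items: X1, X2, X3 (k = 3).
Σσᵢ² = 0.94 + 1.69 + 0.55 = 3.18
σ²_total = 3.18 + 2 × 0.52 = 4.22
α (item deleted) = (3/2)·(1 − 3.18/4.22) = 0.370

Cronbach's alpha = 0.370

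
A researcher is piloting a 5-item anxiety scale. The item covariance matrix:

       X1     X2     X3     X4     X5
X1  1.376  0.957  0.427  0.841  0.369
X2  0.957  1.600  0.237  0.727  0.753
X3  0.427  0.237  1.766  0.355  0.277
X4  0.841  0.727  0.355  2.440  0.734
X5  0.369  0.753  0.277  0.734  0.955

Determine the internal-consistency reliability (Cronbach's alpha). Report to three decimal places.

ΣVar(i) = 1.376 + 1.600 + 1.766 + 2.440 + 0.955 = 8.137
Sum of off-diagonal covariances = 5.677
Var(T) = 8.137 + 2 × 5.677 = 19.491
α = (k/(k−1))·(1 − ΣVar(i)/Var(T)) = (5/4)·(1 − 8.137/19.491) = 0.728

α = 0.728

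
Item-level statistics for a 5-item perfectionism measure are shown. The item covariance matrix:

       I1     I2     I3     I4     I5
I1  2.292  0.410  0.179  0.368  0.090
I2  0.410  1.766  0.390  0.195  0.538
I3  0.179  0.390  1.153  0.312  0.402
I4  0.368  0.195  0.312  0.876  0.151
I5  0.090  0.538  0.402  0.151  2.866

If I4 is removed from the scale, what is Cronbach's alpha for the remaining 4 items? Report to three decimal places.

Cronbach's alpha = 0.443

Remaining items: I1, I2, I3, I5 (k = 4).
sum of item variances = 2.292 + 1.766 + 1.153 + 2.866 = 8.077
σ²_total = 8.077 + 2 × 2.009 = 12.095
α (item deleted) = (4/3)·(1 − 8.077/12.095) = 0.443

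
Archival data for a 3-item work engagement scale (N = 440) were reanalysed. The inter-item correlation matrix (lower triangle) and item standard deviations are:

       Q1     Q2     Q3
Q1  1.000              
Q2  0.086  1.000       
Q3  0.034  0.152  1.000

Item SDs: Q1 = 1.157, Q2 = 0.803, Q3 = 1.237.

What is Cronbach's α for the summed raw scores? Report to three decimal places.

α = 0.206

Σσ²ᵢ = 1.157² + 0.803² + 1.237² = 3.5136
Covariances σ_ij = r_ij · s_i · s_j:
  σ(Q1,Q2) = 0.086 × 1.157 × 0.803 = 0.0799
  σ(Q1,Q3) = 0.034 × 1.157 × 1.237 = 0.0487
  σ(Q2,Q3) = 0.152 × 0.803 × 1.237 = 0.1510
σ²_T = Σσ²ᵢ + 2·Σσ_ij = 3.5136 + 2 × 0.2796 = 4.0728
α = (3/2)·(1 − 3.5136/4.0728) = 0.206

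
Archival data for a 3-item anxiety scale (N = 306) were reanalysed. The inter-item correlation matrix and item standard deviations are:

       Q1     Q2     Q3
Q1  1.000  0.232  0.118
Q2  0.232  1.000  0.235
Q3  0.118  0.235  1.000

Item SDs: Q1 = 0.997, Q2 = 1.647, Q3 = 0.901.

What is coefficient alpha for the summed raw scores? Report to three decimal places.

Σσ²ᵢ = 0.997² + 1.647² + 0.901² = 4.5184
Covariances σ_ij = r_ij · s_i · s_j:
  σ(Q1,Q2) = 0.232 × 0.997 × 1.647 = 0.3810
  σ(Q1,Q3) = 0.118 × 0.997 × 0.901 = 0.1060
  σ(Q2,Q3) = 0.235 × 1.647 × 0.901 = 0.3487
σ²_T = Σσ²ᵢ + 2·Σσ_ij = 4.5184 + 2 × 0.8357 = 6.1898
α = (3/2)·(1 − 4.5184/6.1898) = 0.405

coefficient alpha = 0.405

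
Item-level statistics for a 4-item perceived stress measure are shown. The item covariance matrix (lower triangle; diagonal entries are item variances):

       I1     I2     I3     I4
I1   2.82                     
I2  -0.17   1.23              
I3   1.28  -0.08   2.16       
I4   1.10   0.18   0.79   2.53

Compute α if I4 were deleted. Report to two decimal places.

Remaining items: I1, I2, I3 (k = 3).
Σσᵢ² = 2.82 + 1.23 + 2.16 = 6.21
σ²_T = 6.21 + 2 × 1.03 = 8.27
α (item deleted) = (3/2)·(1 − 6.21/8.27) = 0.37

α = 0.37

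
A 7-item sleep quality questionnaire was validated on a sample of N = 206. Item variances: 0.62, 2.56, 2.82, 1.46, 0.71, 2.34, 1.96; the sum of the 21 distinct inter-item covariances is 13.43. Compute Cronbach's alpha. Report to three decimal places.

Cronbach's alpha = 0.797

Σσ²ᵢ = 0.62 + 2.56 + 2.82 + 1.46 + 0.71 + 2.34 + 1.96 = 12.47
Sum of distinct covariances = 13.43
σ²_total = Σσ²ᵢ + 2·Σcov = 12.47 + 2 × 13.43 = 39.33
α = (7/6)·(1 − 12.47/39.33) = 0.797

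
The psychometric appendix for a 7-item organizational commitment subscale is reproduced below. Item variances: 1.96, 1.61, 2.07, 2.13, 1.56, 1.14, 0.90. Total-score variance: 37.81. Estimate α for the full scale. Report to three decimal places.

ΣVar(i) = 1.96 + 1.61 + 2.07 + 2.13 + 1.56 + 1.14 + 0.90 = 11.37
α = (k/(k−1))·(1 − ΣVar(i)/total variance) = (7/6)·(1 − 11.37/37.81) = 0.816

α = 0.816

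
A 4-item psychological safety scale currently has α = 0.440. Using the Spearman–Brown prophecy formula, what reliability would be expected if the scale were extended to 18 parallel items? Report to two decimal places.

predicted reliability = 0.78

Length factor m = 18/4 = 4.5000
α' = m·α / (1 + (m−1)·α)
   = 18/4 × 0.440 / (1 + (18/4 − 1) × 0.440)
   = 1.9800 / 2.5400 = 0.78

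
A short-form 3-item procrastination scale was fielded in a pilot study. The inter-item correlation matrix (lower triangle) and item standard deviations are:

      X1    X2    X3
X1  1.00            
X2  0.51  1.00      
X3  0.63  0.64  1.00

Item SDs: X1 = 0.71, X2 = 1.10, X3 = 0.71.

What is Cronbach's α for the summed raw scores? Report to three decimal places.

α = 0.784

Σσ²ᵢ = 0.71² + 1.10² + 0.71² = 2.2182
Covariances σ_ij = r_ij · s_i · s_j:
  σ(X1,X2) = 0.51 × 0.71 × 1.10 = 0.3983
  σ(X1,X3) = 0.63 × 0.71 × 0.71 = 0.3176
  σ(X2,X3) = 0.64 × 1.10 × 0.71 = 0.4998
σ²_T = Σσ²ᵢ + 2·Σσ_ij = 2.2182 + 2 × 1.2157 = 4.6496
α = (3/2)·(1 − 2.2182/4.6496) = 0.784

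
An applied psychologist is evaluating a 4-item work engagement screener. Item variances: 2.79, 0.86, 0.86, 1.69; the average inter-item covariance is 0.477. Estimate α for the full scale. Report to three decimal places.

α = 0.640

ΣVar(i) = 2.79 + 0.86 + 0.86 + 1.69 = 6.20
Sum of the 6 distinct covariances = 6 × 0.477 = 2.862
total variance = ΣVar(i) + 2·Σcov = 6.20 + 2 × 2.862 = 11.924
α = (4/3)·(1 − 6.20/11.924) = 0.640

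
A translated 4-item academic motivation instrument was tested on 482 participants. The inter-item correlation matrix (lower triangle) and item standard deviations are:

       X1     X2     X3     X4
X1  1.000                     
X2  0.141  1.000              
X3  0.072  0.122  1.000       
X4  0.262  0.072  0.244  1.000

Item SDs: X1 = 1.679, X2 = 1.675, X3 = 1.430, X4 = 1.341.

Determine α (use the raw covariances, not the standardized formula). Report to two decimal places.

Σσ²ᵢ = 1.679² + 1.675² + 1.430² + 1.341² = 9.4678
Covariances σ_ij = r_ij · s_i · s_j:
  σ(X1,X2) = 0.141 × 1.679 × 1.675 = 0.3965
  σ(X1,X3) = 0.072 × 1.679 × 1.430 = 0.1729
  σ(X1,X4) = 0.262 × 1.679 × 1.341 = 0.5899
  σ(X2,X3) = 0.122 × 1.675 × 1.430 = 0.2922
  σ(X2,X4) = 0.072 × 1.675 × 1.341 = 0.1617
  σ(X3,X4) = 0.244 × 1.430 × 1.341 = 0.4679
σ²_T = Σσ²ᵢ + 2·Σσ_ij = 9.4678 + 2 × 2.0811 = 13.6300
α = (4/3)·(1 − 9.4678/13.6300) = 0.41

α = 0.41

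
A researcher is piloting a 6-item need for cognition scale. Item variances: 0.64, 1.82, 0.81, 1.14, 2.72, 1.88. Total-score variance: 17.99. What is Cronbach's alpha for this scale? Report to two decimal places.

Cronbach's alpha = 0.60

ΣVar(i) = 0.64 + 1.82 + 0.81 + 1.14 + 2.72 + 1.88 = 9.01
α = (k/(k−1))·(1 − ΣVar(i)/σ²_T) = (6/5)·(1 − 9.01/17.99) = 0.60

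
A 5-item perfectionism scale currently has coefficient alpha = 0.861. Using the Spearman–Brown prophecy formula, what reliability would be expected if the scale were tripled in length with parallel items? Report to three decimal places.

predicted reliability = 0.949

Length factor m = 3
α' = m·α / (1 + (m−1)·α)
   = 3 × 0.861 / (1 + (3 − 1) × 0.861)
   = 2.5830 / 2.7220 = 0.949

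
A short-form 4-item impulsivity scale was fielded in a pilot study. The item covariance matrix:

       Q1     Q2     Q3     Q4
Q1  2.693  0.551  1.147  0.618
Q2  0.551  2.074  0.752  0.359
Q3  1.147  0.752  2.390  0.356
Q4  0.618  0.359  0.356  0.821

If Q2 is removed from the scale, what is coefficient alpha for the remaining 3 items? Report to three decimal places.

α = 0.627

Remaining items: Q1, Q3, Q4 (k = 3).
Σσ²ᵢ = 2.693 + 2.390 + 0.821 = 5.904
σ²_total = 5.904 + 2 × 2.121 = 10.146
α (item deleted) = (3/2)·(1 − 5.904/10.146) = 0.627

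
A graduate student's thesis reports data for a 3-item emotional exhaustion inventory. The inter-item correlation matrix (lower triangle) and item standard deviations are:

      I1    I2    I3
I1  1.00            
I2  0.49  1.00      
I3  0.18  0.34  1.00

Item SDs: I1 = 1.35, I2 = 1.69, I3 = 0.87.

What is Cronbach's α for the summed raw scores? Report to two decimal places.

Cronbach's α = 0.60

Σσ²ᵢ = 1.35² + 1.69² + 0.87² = 5.4355
Covariances σ_ij = r_ij · s_i · s_j:
  σ(I1,I2) = 0.49 × 1.35 × 1.69 = 1.1179
  σ(I1,I3) = 0.18 × 1.35 × 0.87 = 0.2114
  σ(I2,I3) = 0.34 × 1.69 × 0.87 = 0.4999
σ²_T = Σσ²ᵢ + 2·Σσ_ij = 5.4355 + 2 × 1.8292 = 9.0939
α = (3/2)·(1 − 5.4355/9.0939) = 0.60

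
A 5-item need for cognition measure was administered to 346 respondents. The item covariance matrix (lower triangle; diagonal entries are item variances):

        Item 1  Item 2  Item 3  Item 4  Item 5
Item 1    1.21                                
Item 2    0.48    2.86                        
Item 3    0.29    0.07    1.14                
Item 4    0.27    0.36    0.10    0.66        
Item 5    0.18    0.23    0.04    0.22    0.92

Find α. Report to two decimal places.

Σσ²ᵢ = 1.21 + 2.86 + 1.14 + 0.66 + 0.92 = 6.79
Σ_{i<j} σ_ij = 2.24
total variance = 6.79 + 2 × 2.24 = 11.27
α = (k/(k−1))·(1 − Σσ²ᵢ/total variance) = (5/4)·(1 − 6.79/11.27) = 0.50

α = 0.50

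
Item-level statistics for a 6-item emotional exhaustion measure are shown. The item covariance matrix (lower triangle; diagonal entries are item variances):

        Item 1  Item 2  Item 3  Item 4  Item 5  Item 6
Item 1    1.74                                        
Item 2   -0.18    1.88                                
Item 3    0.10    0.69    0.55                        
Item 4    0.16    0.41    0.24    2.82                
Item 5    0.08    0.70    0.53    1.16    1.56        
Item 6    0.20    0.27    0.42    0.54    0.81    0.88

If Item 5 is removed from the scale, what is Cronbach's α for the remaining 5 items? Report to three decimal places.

Cronbach's α = 0.525

Remaining items: Item 1, Item 2, Item 3, Item 4, Item 6 (k = 5).
ΣVar(i) = 1.74 + 1.88 + 0.55 + 2.82 + 0.88 = 7.87
Var(T) = 7.87 + 2 × 2.85 = 13.57
α (item deleted) = (5/4)·(1 − 7.87/13.57) = 0.525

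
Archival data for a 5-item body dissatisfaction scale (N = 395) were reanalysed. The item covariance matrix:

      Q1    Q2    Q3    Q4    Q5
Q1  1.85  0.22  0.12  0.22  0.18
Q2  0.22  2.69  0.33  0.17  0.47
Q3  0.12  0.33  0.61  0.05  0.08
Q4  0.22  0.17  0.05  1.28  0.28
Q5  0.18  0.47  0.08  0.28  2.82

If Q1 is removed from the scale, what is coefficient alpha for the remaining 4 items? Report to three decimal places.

coefficient alpha = 0.362

Remaining items: Q2, Q3, Q4, Q5 (k = 4).
ΣVar(i) = 2.69 + 0.61 + 1.28 + 2.82 = 7.40
σ²_T = 7.40 + 2 × 1.38 = 10.16
α (item deleted) = (4/3)·(1 − 7.40/10.16) = 0.362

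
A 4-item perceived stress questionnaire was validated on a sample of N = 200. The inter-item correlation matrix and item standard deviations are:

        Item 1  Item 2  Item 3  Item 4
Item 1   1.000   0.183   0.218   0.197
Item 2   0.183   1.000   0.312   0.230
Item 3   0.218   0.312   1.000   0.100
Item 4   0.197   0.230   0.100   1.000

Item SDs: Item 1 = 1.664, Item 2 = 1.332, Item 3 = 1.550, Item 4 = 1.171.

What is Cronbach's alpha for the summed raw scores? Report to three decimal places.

α = 0.505

Σσ²ᵢ = 1.664² + 1.332² + 1.550² + 1.171² = 8.3169
Covariances σ_ij = r_ij · s_i · s_j:
  σ(Item 1,Item 2) = 0.183 × 1.664 × 1.332 = 0.4056
  σ(Item 1,Item 3) = 0.218 × 1.664 × 1.550 = 0.5623
  σ(Item 1,Item 4) = 0.197 × 1.664 × 1.171 = 0.3839
  σ(Item 2,Item 3) = 0.312 × 1.332 × 1.550 = 0.6442
  σ(Item 2,Item 4) = 0.230 × 1.332 × 1.171 = 0.3587
  σ(Item 3,Item 4) = 0.100 × 1.550 × 1.171 = 0.1815
σ²_T = Σσ²ᵢ + 2·Σσ_ij = 8.3169 + 2 × 2.5362 = 13.3893
α = (4/3)·(1 − 8.3169/13.3893) = 0.505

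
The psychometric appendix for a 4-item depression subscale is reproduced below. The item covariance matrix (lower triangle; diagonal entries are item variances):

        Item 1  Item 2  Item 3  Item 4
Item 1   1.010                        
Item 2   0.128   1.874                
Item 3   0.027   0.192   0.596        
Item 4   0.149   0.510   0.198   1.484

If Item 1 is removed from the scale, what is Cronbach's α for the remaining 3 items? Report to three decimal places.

Remaining items: Item 2, Item 3, Item 4 (k = 3).
Σσᵢ² = 1.874 + 0.596 + 1.484 = 3.954
σ²_T = 3.954 + 2 × 0.900 = 5.754
α (item deleted) = (3/2)·(1 − 3.954/5.754) = 0.469

α = 0.469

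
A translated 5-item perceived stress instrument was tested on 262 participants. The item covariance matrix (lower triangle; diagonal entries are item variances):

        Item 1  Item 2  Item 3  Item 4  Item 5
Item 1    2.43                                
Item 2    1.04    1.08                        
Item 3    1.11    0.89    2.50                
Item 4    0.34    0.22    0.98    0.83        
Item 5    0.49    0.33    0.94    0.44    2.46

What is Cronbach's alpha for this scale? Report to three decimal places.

sum of item variances = 2.43 + 1.08 + 2.50 + 0.83 + 2.46 = 9.30
Sum of the distinct covariances = 6.78
Var(T) = 9.30 + 2 × 6.78 = 22.86
α = (k/(k−1))·(1 − sum of item variances/Var(T)) = (5/4)·(1 − 9.30/22.86) = 0.741

Cronbach's alpha = 0.741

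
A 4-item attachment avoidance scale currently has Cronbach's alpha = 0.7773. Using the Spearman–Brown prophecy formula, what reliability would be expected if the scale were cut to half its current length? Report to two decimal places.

Length factor m = 1/2
α' = m·α / (1 − (1−m)·α)
   = 1/2 × 0.7773 / (1 − (1 − 1/2) × 0.7773)
   = 0.3886 / 0.6114 = 0.64

predicted reliability = 0.64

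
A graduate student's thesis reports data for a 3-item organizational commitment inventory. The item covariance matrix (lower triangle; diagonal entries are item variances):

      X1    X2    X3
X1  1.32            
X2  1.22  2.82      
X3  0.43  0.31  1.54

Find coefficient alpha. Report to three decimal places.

Σσ²ᵢ = 1.32 + 2.82 + 1.54 = 5.68
Σ_{i<j} σ_ij = 1.96
σ²_total = 5.68 + 2 × 1.96 = 9.60
α = (k/(k−1))·(1 − Σσ²ᵢ/σ²_total) = (3/2)·(1 − 5.68/9.60) = 0.613

α = 0.613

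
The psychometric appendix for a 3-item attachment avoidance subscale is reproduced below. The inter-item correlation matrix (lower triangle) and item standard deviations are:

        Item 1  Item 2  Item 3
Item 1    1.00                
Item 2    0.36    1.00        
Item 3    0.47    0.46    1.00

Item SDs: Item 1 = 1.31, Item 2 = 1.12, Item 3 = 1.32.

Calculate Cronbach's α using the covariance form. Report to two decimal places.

Σσ²ᵢ = 1.31² + 1.12² + 1.32² = 4.7129
Covariances σ_ij = r_ij · s_i · s_j:
  σ(Item 1,Item 2) = 0.36 × 1.31 × 1.12 = 0.5282
  σ(Item 1,Item 3) = 0.47 × 1.31 × 1.32 = 0.8127
  σ(Item 2,Item 3) = 0.46 × 1.12 × 1.32 = 0.6801
σ²_T = Σσ²ᵢ + 2·Σσ_ij = 4.7129 + 2 × 2.0210 = 8.7549
α = (3/2)·(1 − 4.7129/8.7549) = 0.69

α = 0.69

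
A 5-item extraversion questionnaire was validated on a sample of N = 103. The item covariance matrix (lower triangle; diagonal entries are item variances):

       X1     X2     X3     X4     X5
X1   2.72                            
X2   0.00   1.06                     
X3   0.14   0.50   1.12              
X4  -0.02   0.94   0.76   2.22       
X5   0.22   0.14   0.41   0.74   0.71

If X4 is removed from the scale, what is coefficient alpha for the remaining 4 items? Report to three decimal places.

α = 0.446

Remaining items: X1, X2, X3, X5 (k = 4).
sum of item variances = 2.72 + 1.06 + 1.12 + 0.71 = 5.61
Var(T) = 5.61 + 2 × 1.41 = 8.43
α (item deleted) = (4/3)·(1 − 5.61/8.43) = 0.446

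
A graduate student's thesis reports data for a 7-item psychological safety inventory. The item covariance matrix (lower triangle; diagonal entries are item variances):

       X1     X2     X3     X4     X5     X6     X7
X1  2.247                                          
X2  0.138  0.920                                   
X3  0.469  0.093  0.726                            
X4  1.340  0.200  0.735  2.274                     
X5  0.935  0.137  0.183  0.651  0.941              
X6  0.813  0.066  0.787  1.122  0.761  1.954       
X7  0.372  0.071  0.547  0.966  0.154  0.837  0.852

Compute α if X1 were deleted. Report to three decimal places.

α = 0.787

Remaining items: X2, X3, X4, X5, X6, X7 (k = 6).
sum of item variances = 0.920 + 0.726 + 2.274 + 0.941 + 1.954 + 0.852 = 7.667
σ²_T = 7.667 + 2 × 7.310 = 22.287
α (item deleted) = (6/5)·(1 − 7.667/22.287) = 0.787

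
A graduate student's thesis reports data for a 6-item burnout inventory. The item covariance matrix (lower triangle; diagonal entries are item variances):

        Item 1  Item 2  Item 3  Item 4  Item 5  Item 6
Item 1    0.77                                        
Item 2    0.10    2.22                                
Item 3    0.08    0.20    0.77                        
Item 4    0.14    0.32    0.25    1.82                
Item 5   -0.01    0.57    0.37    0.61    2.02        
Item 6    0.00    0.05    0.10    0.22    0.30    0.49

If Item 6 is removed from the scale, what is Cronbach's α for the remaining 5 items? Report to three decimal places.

α = 0.511

Remaining items: Item 1, Item 2, Item 3, Item 4, Item 5 (k = 5).
Σσ²ᵢ = 0.77 + 2.22 + 0.77 + 1.82 + 2.02 = 7.60
σ²_T = 7.60 + 2 × 2.63 = 12.86
α (item deleted) = (5/4)·(1 − 7.60/12.86) = 0.511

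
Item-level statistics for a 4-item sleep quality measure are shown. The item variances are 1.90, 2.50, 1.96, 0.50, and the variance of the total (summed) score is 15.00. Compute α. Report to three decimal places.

α = 0.724

ΣVar(i) = 1.90 + 2.50 + 1.96 + 0.50 = 6.86
α = (k/(k−1))·(1 − ΣVar(i)/σ²_total) = (4/3)·(1 − 6.86/15.00) = 0.724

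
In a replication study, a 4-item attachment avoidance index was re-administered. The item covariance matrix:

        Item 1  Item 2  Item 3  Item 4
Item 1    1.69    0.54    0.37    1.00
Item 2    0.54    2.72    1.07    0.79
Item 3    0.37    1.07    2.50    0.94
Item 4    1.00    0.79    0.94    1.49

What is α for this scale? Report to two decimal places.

α = 0.70

ΣVar(i) = 1.69 + 2.72 + 2.50 + 1.49 = 8.40
Sum of off-diagonal covariances = 4.71
σ²_total = 8.40 + 2 × 4.71 = 17.82
α = (k/(k−1))·(1 − ΣVar(i)/σ²_total) = (4/3)·(1 − 8.40/17.82) = 0.70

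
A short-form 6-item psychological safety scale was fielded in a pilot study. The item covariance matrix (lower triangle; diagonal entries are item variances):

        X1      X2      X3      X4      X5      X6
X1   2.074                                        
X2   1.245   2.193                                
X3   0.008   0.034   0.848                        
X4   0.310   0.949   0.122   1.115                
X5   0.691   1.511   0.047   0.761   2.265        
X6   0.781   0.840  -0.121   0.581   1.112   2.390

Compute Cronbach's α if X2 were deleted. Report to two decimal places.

α = 0.62

Remaining items: X1, X3, X4, X5, X6 (k = 5).
ΣVar(i) = 2.074 + 0.848 + 1.115 + 2.265 + 2.390 = 8.692
σ²_total = 8.692 + 2 × 4.292 = 17.276
α (item deleted) = (5/4)·(1 − 8.692/17.276) = 0.62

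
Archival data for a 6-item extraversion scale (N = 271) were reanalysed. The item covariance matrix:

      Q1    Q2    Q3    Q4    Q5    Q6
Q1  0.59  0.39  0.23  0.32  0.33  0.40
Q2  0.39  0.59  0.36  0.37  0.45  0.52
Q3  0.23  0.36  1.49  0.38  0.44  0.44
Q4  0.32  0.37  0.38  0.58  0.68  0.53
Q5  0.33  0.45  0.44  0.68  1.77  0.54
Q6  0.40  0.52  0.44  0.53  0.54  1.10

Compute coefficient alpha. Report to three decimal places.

Σσ²ᵢ = 0.59 + 0.59 + 1.49 + 0.58 + 1.77 + 1.10 = 6.12
Σ_{i<j} σ_ij = 6.38
σ²_T = 6.12 + 2 × 6.38 = 18.88
α = (k/(k−1))·(1 − Σσ²ᵢ/σ²_T) = (6/5)·(1 − 6.12/18.88) = 0.811

α = 0.811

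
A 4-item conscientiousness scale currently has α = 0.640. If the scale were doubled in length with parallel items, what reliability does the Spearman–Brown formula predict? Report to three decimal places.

Length factor m = 2
α' = m·α / (1 + (m−1)·α)
   = 2 × 0.640 / (1 + (2 − 1) × 0.640)
   = 1.2800 / 1.6400 = 0.780

predicted reliability = 0.780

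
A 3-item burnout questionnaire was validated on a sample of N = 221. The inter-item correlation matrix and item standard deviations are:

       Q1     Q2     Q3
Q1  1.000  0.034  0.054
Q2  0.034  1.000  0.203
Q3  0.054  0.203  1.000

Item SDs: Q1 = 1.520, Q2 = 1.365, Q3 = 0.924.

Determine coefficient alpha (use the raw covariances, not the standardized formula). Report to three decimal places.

α = 0.207

Σσ²ᵢ = 1.520² + 1.365² + 0.924² = 5.0274
Covariances σ_ij = r_ij · s_i · s_j:
  σ(Q1,Q2) = 0.034 × 1.520 × 1.365 = 0.0705
  σ(Q1,Q3) = 0.054 × 1.520 × 0.924 = 0.0758
  σ(Q2,Q3) = 0.203 × 1.365 × 0.924 = 0.2560
σ²_T = Σσ²ᵢ + 2·Σσ_ij = 5.0274 + 2 × 0.4023 = 5.8320
α = (3/2)·(1 − 5.0274/5.8320) = 0.207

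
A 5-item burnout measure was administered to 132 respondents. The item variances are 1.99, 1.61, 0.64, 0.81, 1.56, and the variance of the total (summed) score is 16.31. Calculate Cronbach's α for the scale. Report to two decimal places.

Cronbach's α = 0.74

Σσ²ᵢ = 1.99 + 1.61 + 0.64 + 0.81 + 1.56 = 6.61
α = (k/(k−1))·(1 − Σσ²ᵢ/σ²_total) = (5/4)·(1 − 6.61/16.31) = 0.74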